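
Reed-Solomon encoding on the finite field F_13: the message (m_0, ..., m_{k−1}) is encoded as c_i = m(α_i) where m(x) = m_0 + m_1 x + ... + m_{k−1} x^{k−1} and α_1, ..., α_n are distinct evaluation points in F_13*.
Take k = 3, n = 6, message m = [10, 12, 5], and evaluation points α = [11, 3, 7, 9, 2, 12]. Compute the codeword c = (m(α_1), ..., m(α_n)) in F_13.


c = [6, 0, 1, 3, 2, 3]

Message polynomial: m(x) = 10 + 12·x + 5·x^2 (mod 13).
For each evaluation point α_i, compute m(α_i) mod 13:
  α_1 = 11: Horner steps 5 → 2 → 6, so m(11) = 6.
  α_2 = 3: Horner steps 5 → 1 → 0, so m(3) = 0.
  α_3 = 7: Horner steps 5 → 8 → 1, so m(7) = 1.
  α_4 = 9: Horner steps 5 → 5 → 3, so m(9) = 3.
  α_5 = 2: Horner steps 5 → 9 → 2, so m(2) = 2.
  α_6 = 12: Horner steps 5 → 7 → 3, so m(12) = 3.
Codeword c = [6, 0, 1, 3, 2, 3] ∈ F_13^6.


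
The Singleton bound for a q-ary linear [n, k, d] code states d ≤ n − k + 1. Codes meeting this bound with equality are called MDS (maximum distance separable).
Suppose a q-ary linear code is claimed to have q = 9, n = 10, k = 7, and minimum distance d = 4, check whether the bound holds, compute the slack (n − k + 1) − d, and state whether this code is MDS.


Singleton RHS = n − k + 1 = 4, slack = 0, bound satisfied, MDS.

Singleton bound: d ≤ n − k + 1.
Here n = 10, k = 7, so n − k + 1 = 4.
Given d = 4, check d ≤ 4: YES.
Slack = (n − k + 1) − d = 0.
The code is MDS (slack = 0).
Description: the claimed parameters are [10, 7, 4]_9; such a code would be MDS (meets Singleton bound).


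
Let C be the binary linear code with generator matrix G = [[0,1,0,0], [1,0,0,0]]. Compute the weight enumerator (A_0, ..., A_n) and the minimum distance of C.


Weight distribution: A_0 = 1, A_1 = 2, A_2 = 1. Minimum distance d = 1.

Enumerate all 2^2 = 4 messages m ∈ F_2^2.
For each, compute codeword c = mG in F_2^4, then tally its weight.
  m = 00 → c = 0000, weight = 0.
  m = 10 → c = 0100, weight = 1.
  m = 01 → c = 1000, weight = 1.
  m = 11 → c = 1100, weight = 2.
Tally weights:
  weight 0: 1 codewords.
  weight 1: 2 codewords.
  weight 2: 1 codewords.
Minimum distance d = smallest w > 0 with A_w > 0 = 1.
Sanity: Σ A_w = 4 = 2^2 = 4 ✓.


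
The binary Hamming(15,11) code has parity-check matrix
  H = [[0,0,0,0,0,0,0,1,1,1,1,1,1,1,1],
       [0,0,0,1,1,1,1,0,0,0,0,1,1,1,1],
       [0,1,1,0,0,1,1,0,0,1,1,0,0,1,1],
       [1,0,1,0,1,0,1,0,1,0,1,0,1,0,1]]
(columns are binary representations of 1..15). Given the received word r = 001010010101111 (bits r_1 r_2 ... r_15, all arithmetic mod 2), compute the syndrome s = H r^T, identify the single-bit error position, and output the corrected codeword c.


s = (0, 1, 0, 0)^T, error position = 4, corrected codeword c = 001110010101111

Compute s = H r^T mod 2 one row at a time:
  s_1 = 1 + 0 + 1 + 0 + 1 + 1 + 1 + 1 = 6 ≡ 0 (mod 2).
  s_2 = 0 + 1 + 0 + 0 + 1 + 1 + 1 + 1 = 5 ≡ 1 (mod 2).
  s_3 = 0 + 1 + 0 + 0 + 1 + 0 + 1 + 1 = 4 ≡ 0 (mod 2).
  s_4 = 0 + 1 + 1 + 0 + 0 + 0 + 1 + 1 = 4 ≡ 0 (mod 2).
s = (0, 1, 0, 0)^T — this equals column 4 of H (binary 0100), so error is at position 4.
Correct: flip bit 4 of r = 001010010101111 to get c = 001110010101111.


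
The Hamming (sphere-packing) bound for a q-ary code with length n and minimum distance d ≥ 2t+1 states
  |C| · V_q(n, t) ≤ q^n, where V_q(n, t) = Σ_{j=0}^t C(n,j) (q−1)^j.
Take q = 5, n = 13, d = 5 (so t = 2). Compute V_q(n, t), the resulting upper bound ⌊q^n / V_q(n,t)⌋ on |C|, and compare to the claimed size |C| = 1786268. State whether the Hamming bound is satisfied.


V_q(n, t) = 1301, q^n = 1220703125, Hamming bound = 938280, |C| = 1786268 > bound (violated).

Step 1: Compute V_q(n, t) = Σ_{j=0}^2 C(n, j) (q−1)^j.
  j = 0: C(13,0)·(4)^0 = 1·1 = 1.
  j = 1: C(13,1)·(4)^1 = 13·4 = 52.
  j = 2: C(13,2)·(4)^2 = 78·16 = 1248.
  V_q(n, t) = 1 + 52 + 1248 = 1301.
Step 2: q^n = 5^13 = 1220703125.
Step 3: Hamming bound ⌊q^n / V_q(n,t)⌋ = ⌊1220703125/1301⌋ = 938280.
Step 4: Compare |C| = 1786268 to 938280: violated.
The claimed |C| lies above the Hamming bound, so no 5-ary code of length 13 with d ≥ 5 can have 1786268 codewords.


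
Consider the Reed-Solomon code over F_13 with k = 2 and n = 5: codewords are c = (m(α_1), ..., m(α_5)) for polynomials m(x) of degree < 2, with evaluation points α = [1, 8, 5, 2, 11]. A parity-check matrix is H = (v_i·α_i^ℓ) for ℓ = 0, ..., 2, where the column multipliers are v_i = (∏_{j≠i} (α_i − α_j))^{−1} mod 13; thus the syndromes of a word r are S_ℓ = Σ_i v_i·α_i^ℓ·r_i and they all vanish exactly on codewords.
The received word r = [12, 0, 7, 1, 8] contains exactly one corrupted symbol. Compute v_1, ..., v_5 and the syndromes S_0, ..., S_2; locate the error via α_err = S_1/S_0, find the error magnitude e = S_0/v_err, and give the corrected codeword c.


S = (10, 6, 1), error at position 5, error magnitude e = 2, c = [12, 0, 7, 1, 6].

Step 1: column multipliers v_i = (∏_{j≠i}(α_i − α_j))^{−1} mod 13.
  i = 1 (α = 1): (1−8)(1−5)(1−2)(1−11) = (−7)·(−4)·(−1)·(−10) = 280 ≡ 7, so v_1 = 7^{−1} = 2 (mod 13).
  i = 2 (α = 8): (8−1)(8−5)(8−2)(8−11) = 7·3·6·(−3) = −378 ≡ 12, so v_2 = 12^{−1} = 12 (mod 13).
  i = 3 (α = 5): (5−1)(5−8)(5−2)(5−11) = 4·(−3)·3·(−6) = 216 ≡ 8, so v_3 = 8^{−1} = 5 (mod 13).
  i = 4 (α = 2): (2−1)(2−8)(2−5)(2−11) = 1·(−6)·(−3)·(−9) = −162 ≡ 7, so v_4 = 7^{−1} = 2 (mod 13).
  i = 5 (α = 11): (11−1)(11−8)(11−5)(11−2) = 10·3·6·9 = 1620 ≡ 8, so v_5 = 8^{−1} = 5 (mod 13).
  v = [2, 12, 5, 2, 5].
Step 2: syndromes of r = [12, 0, 7, 1, 8] (all sums mod 13).
  S_0 = Σ v_i r_i = 2·12 + 12·0 + 5·7 + 2·1 + 5·8 = 101 ≡ 10.
  S_1 = Σ v_i α_i r_i = 2·1·12 + 12·8·0 + 5·5·7 + 2·2·1 + 5·11·8 = 643 ≡ 6.
  α_i^2 mod 13 = [1, 12, 12, 4, 4].
  S_2 = Σ v_i α_i^2 r_i = 2·1·12 + 12·12·0 + 5·12·7 + 2·4·1 + 5·4·8 = 612 ≡ 1.
  S = (10, 6, 1) ≠ 0, so r is not a codeword (an error is present).
Step 3: locate the error. For a single error e at position i, S_ℓ = v_i·e·α_i^ℓ, so α_err = S_1/S_0.
  S_0^{−1} = 10^{−1} = 4 (mod 13), so α_err = 6·4 = 24 ≡ 11 = α_5. Error position i = 5.
  Consistency check: S_2/S_1 = 1·11 = 11 ≡ 11 = α_err ✓ (single-error assumption holds).
Step 4: error magnitude e = S_0/v_5 = S_0·∏_{j≠5}(α_5 − α_j) = 10·8 = 80 ≡ 2 (mod 13).
Step 5: correct position 5: c_5 = r_5 − e = 8 − 2 ≡ 6 (mod 13). Hence c = [12, 0, 7, 1, 6].
  Check: interpolating c through the α_i gives m(x) = 10 + 2·x (degree < 2) with m(α_i) = c_i for every i, so c is indeed a codeword.


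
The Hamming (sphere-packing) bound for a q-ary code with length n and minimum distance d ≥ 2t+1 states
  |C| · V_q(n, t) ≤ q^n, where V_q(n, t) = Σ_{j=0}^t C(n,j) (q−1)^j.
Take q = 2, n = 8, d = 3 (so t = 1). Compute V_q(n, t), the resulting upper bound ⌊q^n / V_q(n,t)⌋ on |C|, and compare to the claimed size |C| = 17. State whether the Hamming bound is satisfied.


V_q(n, t) = 9, q^n = 256, Hamming bound = 28, |C| = 17 ≤ bound (satisfied).

Step 1: Compute V_q(n, t) = Σ_{j=0}^1 C(n, j) (q−1)^j.
  j = 0: C(8,0)·(1)^0 = 1·1 = 1.
  j = 1: C(8,1)·(1)^1 = 8·1 = 8.
  V_q(n, t) = 1 + 8 = 9.
Step 2: q^n = 2^8 = 256.
Step 3: Hamming bound ⌊q^n / V_q(n,t)⌋ = ⌊256/9⌋ = 28.
Step 4: Compare |C| = 17 to 28: satisfied.
The claimed |C| lies below the Hamming bound.


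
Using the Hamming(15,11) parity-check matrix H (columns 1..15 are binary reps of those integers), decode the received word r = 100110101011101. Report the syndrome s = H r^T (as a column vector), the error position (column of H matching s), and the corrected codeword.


s = (1, 0, 1, 1)^T, error position = 11, corrected codeword c = 100110101001101

Compute s = H r^T mod 2 one row at a time:
  s_1 = 0 + 1 + 0 + 1 + 1 + 1 + 0 + 1 = 5 ≡ 1 (mod 2).
  s_2 = 1 + 1 + 0 + 1 + 1 + 1 + 0 + 1 = 6 ≡ 0 (mod 2).
  s_3 = 0 + 0 + 0 + 1 + 0 + 1 + 0 + 1 = 3 ≡ 1 (mod 2).
  s_4 = 1 + 0 + 1 + 1 + 1 + 1 + 1 + 1 = 7 ≡ 1 (mod 2).
s = (1, 0, 1, 1)^T — this equals column 11 of H (binary 1011), so error is at position 11.
Correct: flip bit 11 of r = 100110101011101 to get c = 100110101001101.


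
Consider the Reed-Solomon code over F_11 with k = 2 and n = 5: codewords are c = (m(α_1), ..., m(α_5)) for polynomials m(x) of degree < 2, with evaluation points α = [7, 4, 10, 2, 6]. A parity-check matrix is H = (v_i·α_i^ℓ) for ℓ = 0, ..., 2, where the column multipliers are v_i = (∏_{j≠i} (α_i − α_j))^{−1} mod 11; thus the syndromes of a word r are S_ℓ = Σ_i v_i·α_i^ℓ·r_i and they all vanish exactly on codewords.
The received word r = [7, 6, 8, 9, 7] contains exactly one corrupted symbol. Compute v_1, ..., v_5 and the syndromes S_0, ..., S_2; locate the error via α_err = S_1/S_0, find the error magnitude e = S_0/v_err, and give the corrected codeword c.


S = (7, 9, 10), error at position 5, error magnitude e = 4, c = [7, 6, 8, 9, 3].

Step 1: column multipliers v_i = (∏_{j≠i}(α_i − α_j))^{−1} mod 11.
  i = 1 (α = 7): (7−4)(7−10)(7−2)(7−6) = 3·(−3)·5·1 = −45 ≡ 10, so v_1 = 10^{−1} = 10 (mod 11).
  i = 2 (α = 4): (4−7)(4−10)(4−2)(4−6) = (−3)·(−6)·2·(−2) = −72 ≡ 5, so v_2 = 5^{−1} = 9 (mod 11).
  i = 3 (α = 10): (10−7)(10−4)(10−2)(10−6) = 3·6·8·4 = 576 ≡ 4, so v_3 = 4^{−1} = 3 (mod 11).
  i = 4 (α = 2): (2−7)(2−4)(2−10)(2−6) = (−5)·(−2)·(−8)·(−4) = 320 ≡ 1, so v_4 = 1^{−1} = 1 (mod 11).
  i = 5 (α = 6): (6−7)(6−4)(6−10)(6−2) = (−1)·2·(−4)·4 = 32 ≡ 10, so v_5 = 10^{−1} = 10 (mod 11).
  v = [10, 9, 3, 1, 10].
Step 2: syndromes of r = [7, 6, 8, 9, 7] (all sums mod 11).
  S_0 = Σ v_i r_i = 10·7 + 9·6 + 3·8 + 1·9 + 10·7 = 227 ≡ 7.
  S_1 = Σ v_i α_i r_i = 10·7·7 + 9·4·6 + 3·10·8 + 1·2·9 + 10·6·7 = 1384 ≡ 9.
  α_i^2 mod 11 = [5, 5, 1, 4, 3].
  S_2 = Σ v_i α_i^2 r_i = 10·5·7 + 9·5·6 + 3·1·8 + 1·4·9 + 10·3·7 = 890 ≡ 10.
  S = (7, 9, 10) ≠ 0, so r is not a codeword (an error is present).
Step 3: locate the error. For a single error e at position i, S_ℓ = v_i·e·α_i^ℓ, so α_err = S_1/S_0.
  S_0^{−1} = 7^{−1} = 8 (mod 11), so α_err = 9·8 = 72 ≡ 6 = α_5. Error position i = 5.
  Consistency check: S_2/S_1 = 10·5 = 50 ≡ 6 = α_err ✓ (single-error assumption holds).
Step 4: error magnitude e = S_0/v_5 = S_0·∏_{j≠5}(α_5 − α_j) = 7·10 = 70 ≡ 4 (mod 11).
Step 5: correct position 5: c_5 = r_5 − e = 7 − 4 ≡ 3 (mod 11). Hence c = [7, 6, 8, 9, 3].
  Check: interpolating c through the α_i gives m(x) = 1 + 4·x (degree < 2) with m(α_i) = c_i for every i, so c is indeed a codeword.


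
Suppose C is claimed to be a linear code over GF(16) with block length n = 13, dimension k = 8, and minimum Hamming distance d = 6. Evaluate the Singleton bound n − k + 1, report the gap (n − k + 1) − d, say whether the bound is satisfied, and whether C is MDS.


Singleton RHS = n − k + 1 = 6, slack = 0, bound satisfied, MDS.

Singleton bound: d ≤ n − k + 1.
Here n = 13, k = 8, so n − k + 1 = 6.
Given d = 6, check d ≤ 6: YES.
Slack = (n − k + 1) − d = 0.
The code is MDS (slack = 0).
Description: the claimed parameters are [13, 8, 6]_16; such a code would be MDS (meets Singleton bound).


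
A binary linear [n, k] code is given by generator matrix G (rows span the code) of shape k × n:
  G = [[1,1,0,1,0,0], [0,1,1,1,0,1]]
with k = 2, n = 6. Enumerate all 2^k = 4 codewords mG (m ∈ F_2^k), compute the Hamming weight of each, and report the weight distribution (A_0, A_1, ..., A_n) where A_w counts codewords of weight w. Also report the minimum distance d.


Weight distribution: A_0 = 1, A_3 = 2, A_4 = 1. Minimum distance d = 3.

Enumerate all 2^2 = 4 messages m ∈ F_2^2.
For each, compute codeword c = mG in F_2^6, then tally its weight.
  m = 00 → c = 000000, weight = 0.
  m = 10 → c = 110100, weight = 3.
  m = 01 → c = 011101, weight = 4.
  m = 11 → c = 101001, weight = 3.
Tally weights:
  weight 0: 1 codewords.
  weight 3: 2 codewords.
  weight 4: 1 codewords.
Minimum distance d = smallest w > 0 with A_w > 0 = 3.
Sanity: Σ A_w = 4 = 2^2 = 4 ✓.


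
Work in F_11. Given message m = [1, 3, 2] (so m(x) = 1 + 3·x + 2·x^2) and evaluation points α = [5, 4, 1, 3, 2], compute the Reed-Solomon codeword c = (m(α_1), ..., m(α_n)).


c = [0, 1, 6, 6, 4]

Message polynomial: m(x) = 1 + 3·x + 2·x^2 (mod 11).
For each evaluation point α_i, compute m(α_i) mod 11:
  α_1 = 5: Horner steps 2 → 2 → 0, so m(5) = 0.
  α_2 = 4: Horner steps 2 → 0 → 1, so m(4) = 1.
  α_3 = 1: Horner steps 2 → 5 → 6, so m(1) = 6.
  α_4 = 3: Horner steps 2 → 9 → 6, so m(3) = 6.
  α_5 = 2: Horner steps 2 → 7 → 4, so m(2) = 4.
Codeword c = [0, 1, 6, 6, 4] ∈ F_11^5.


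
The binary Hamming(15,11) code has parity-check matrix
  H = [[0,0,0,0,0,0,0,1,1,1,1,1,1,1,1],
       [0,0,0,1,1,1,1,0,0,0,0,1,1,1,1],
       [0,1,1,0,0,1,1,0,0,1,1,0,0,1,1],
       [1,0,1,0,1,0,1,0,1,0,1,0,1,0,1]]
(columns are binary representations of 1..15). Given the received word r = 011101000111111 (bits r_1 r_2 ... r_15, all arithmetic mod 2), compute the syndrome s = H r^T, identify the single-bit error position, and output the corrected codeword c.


s = (0, 0, 1, 0)^T, error position = 2, corrected codeword c = 001101000111111

Compute s = H r^T mod 2 one row at a time:
  s_1 = 0 + 0 + 1 + 1 + 1 + 1 + 1 + 1 = 6 ≡ 0 (mod 2).
  s_2 = 1 + 0 + 1 + 0 + 1 + 1 + 1 + 1 = 6 ≡ 0 (mod 2).
  s_3 = 1 + 1 + 1 + 0 + 1 + 1 + 1 + 1 = 7 ≡ 1 (mod 2).
  s_4 = 0 + 1 + 0 + 0 + 0 + 1 + 1 + 1 = 4 ≡ 0 (mod 2).
s = (0, 0, 1, 0)^T — this equals column 2 of H (binary 0010), so error is at position 2.
Correct: flip bit 2 of r = 011101000111111 to get c = 001101000111111.


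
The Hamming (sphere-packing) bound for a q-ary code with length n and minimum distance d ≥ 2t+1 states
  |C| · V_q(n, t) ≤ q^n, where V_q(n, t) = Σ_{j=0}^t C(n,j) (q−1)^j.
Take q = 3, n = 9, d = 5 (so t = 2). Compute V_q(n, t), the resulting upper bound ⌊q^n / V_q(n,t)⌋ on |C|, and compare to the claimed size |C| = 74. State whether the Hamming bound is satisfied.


V_q(n, t) = 163, q^n = 19683, Hamming bound = 120, |C| = 74 ≤ bound (satisfied).

Step 1: Compute V_q(n, t) = Σ_{j=0}^2 C(n, j) (q−1)^j.
  j = 0: C(9,0)·(2)^0 = 1·1 = 1.
  j = 1: C(9,1)·(2)^1 = 9·2 = 18.
  j = 2: C(9,2)·(2)^2 = 36·4 = 144.
  V_q(n, t) = 1 + 18 + 144 = 163.
Step 2: q^n = 3^9 = 19683.
Step 3: Hamming bound ⌊q^n / V_q(n,t)⌋ = ⌊19683/163⌋ = 120.
Step 4: Compare |C| = 74 to 120: satisfied.
The claimed |C| lies below the Hamming bound.


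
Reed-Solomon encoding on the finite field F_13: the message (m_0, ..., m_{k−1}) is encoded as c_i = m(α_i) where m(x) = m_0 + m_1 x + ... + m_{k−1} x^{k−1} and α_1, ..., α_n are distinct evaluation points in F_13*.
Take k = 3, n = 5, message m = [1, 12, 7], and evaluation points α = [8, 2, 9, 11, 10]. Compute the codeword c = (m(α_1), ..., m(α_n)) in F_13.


c = [12, 1, 0, 5, 2]

Message polynomial: m(x) = 1 + 12·x + 7·x^2 (mod 13).
For each evaluation point α_i, compute m(α_i) mod 13:
  α_1 = 8: Horner steps 7 → 3 → 12, so m(8) = 12.
  α_2 = 2: Horner steps 7 → 0 → 1, so m(2) = 1.
  α_3 = 9: Horner steps 7 → 10 → 0, so m(9) = 0.
  α_4 = 11: Horner steps 7 → 11 → 5, so m(11) = 5.
  α_5 = 10: Horner steps 7 → 4 → 2, so m(10) = 2.
Codeword c = [12, 1, 0, 5, 2] ∈ F_13^5.


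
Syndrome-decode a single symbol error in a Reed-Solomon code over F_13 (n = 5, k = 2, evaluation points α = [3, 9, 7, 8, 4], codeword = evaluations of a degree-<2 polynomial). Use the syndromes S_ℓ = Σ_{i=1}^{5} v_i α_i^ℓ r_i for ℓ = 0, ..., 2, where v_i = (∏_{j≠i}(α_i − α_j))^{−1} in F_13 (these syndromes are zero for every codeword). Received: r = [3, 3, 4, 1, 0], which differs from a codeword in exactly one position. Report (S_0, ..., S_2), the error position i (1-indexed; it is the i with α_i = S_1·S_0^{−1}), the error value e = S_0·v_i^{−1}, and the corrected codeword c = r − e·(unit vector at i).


S = (12, 4, 10), error at position 2, error magnitude e = 5, c = [3, 11, 4, 1, 0].

Step 1: column multipliers v_i = (∏_{j≠i}(α_i − α_j))^{−1} mod 13.
  i = 1 (α = 3): (3−9)(3−7)(3−8)(3−4) = (−6)·(−4)·(−5)·(−1) = 120 ≡ 3, so v_1 = 3^{−1} = 9 (mod 13).
  i = 2 (α = 9): (9−3)(9−7)(9−8)(9−4) = 6·2·1·5 = 60 ≡ 8, so v_2 = 8^{−1} = 5 (mod 13).
  i = 3 (α = 7): (7−3)(7−9)(7−8)(7−4) = 4·(−2)·(−1)·3 = 24 ≡ 11, so v_3 = 11^{−1} = 6 (mod 13).
  i = 4 (α = 8): (8−3)(8−9)(8−7)(8−4) = 5·(−1)·1·4 = −20 ≡ 6, so v_4 = 6^{−1} = 11 (mod 13).
  i = 5 (α = 4): (4−3)(4−9)(4−7)(4−8) = 1·(−5)·(−3)·(−4) = −60 ≡ 5, so v_5 = 5^{−1} = 8 (mod 13).
  v = [9, 5, 6, 11, 8].
Step 2: syndromes of r = [3, 3, 4, 1, 0] (all sums mod 13).
  S_0 = Σ v_i r_i = 9·3 + 5·3 + 6·4 + 11·1 + 8·0 = 77 ≡ 12.
  S_1 = Σ v_i α_i r_i = 9·3·3 + 5·9·3 + 6·7·4 + 11·8·1 + 8·4·0 = 472 ≡ 4.
  α_i^2 mod 13 = [9, 3, 10, 12, 3].
  S_2 = Σ v_i α_i^2 r_i = 9·9·3 + 5·3·3 + 6·10·4 + 11·12·1 + 8·3·0 = 660 ≡ 10.
  S = (12, 4, 10) ≠ 0, so r is not a codeword (an error is present).
Step 3: locate the error. For a single error e at position i, S_ℓ = v_i·e·α_i^ℓ, so α_err = S_1/S_0.
  S_0^{−1} = 12^{−1} = 12 (mod 13), so α_err = 4·12 = 48 ≡ 9 = α_2. Error position i = 2.
  Consistency check: S_2/S_1 = 10·10 = 100 ≡ 9 = α_err ✓ (single-error assumption holds).
Step 4: error magnitude e = S_0/v_2 = S_0·∏_{j≠2}(α_2 − α_j) = 12·8 = 96 ≡ 5 (mod 13).
Step 5: correct position 2: c_2 = r_2 − e = 3 − 5 ≡ 11 (mod 13). Hence c = [3, 11, 4, 1, 0].
  Check: interpolating c through the α_i gives m(x) = 12 + 10·x (degree < 2) with m(α_i) = c_i for every i, so c is indeed a codeword.


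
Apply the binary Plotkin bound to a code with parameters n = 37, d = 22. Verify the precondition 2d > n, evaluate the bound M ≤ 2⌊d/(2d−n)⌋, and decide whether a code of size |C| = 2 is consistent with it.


Plotkin bound M ≤ 6; given |C| = 2 ≤ bound (satisfied).

Check applicability: 2d = 44, n = 37.
2d − n = 7 > 0, so Plotkin applies.
Compute d/(2d−n) = 22/7 ≈ 3.1429.
⌊d/(2d−n)⌋ = 3.
Plotkin bound: M ≤ 2·3 = 6.
Given |C| = 2, check: satisfied.
This |C| is below the Plotkin bound.


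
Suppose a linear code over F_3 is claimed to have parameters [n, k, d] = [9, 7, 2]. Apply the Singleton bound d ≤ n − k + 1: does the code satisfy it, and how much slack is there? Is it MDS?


Singleton RHS = n − k + 1 = 3, slack = 1, bound satisfied, not MDS.

Singleton bound: d ≤ n − k + 1.
Here n = 9, k = 7, so n − k + 1 = 3.
Given d = 2, check d ≤ 3: YES.
Slack = (n − k + 1) − d = 1.
The code is NOT MDS (slack = 1 > 0).
Description: the claimed parameters are [9, 7, 2]_3; such a code would be non-MDS.


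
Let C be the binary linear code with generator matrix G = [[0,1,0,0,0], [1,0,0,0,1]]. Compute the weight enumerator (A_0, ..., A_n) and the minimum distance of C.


Weight distribution: A_0 = 1, A_1 = 1, A_2 = 1, A_3 = 1. Minimum distance d = 1.

Enumerate all 2^2 = 4 messages m ∈ F_2^2.
For each, compute codeword c = mG in F_2^5, then tally its weight.
  m = 00 → c = 00000, weight = 0.
  m = 10 → c = 01000, weight = 1.
  m = 01 → c = 10001, weight = 2.
  m = 11 → c = 11001, weight = 3.
Tally weights:
  weight 0: 1 codewords.
  weight 1: 1 codewords.
  weight 2: 1 codewords.
  weight 3: 1 codewords.
Minimum distance d = smallest w > 0 with A_w > 0 = 1.
Sanity: Σ A_w = 4 = 2^2 = 4 ✓.


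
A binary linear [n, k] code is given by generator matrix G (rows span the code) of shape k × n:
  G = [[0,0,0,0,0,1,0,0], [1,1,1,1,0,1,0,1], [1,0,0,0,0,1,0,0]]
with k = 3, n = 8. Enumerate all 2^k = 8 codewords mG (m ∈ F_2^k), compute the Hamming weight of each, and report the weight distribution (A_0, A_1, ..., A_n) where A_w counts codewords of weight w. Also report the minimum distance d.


Weight distribution: A_0 = 1, A_1 = 2, A_2 = 1, A_4 = 1, A_5 = 2, A_6 = 1. Minimum distance d = 1.

Enumerate all 2^3 = 8 messages m ∈ F_2^3.
For each, compute codeword c = mG in F_2^8, then tally its weight.
  m = 000 → c = 00000000, weight = 0.
  m = 100 → c = 00000100, weight = 1.
  m = 010 → c = 11110101, weight = 6.
  m = 110 → c = 11110001, weight = 5.
  m = 001 → c = 10000100, weight = 2.
  m = 101 → c = 10000000, weight = 1.
  m = 011 → c = 01110001, weight = 4.
  m = 111 → c = 01110101, weight = 5.
Tally weights:
  weight 0: 1 codewords.
  weight 1: 2 codewords.
  weight 2: 1 codewords.
  weight 4: 1 codewords.
  weight 5: 2 codewords.
  weight 6: 1 codewords.
Minimum distance d = smallest w > 0 with A_w > 0 = 1.
Sanity: Σ A_w = 8 = 2^3 = 8 ✓.


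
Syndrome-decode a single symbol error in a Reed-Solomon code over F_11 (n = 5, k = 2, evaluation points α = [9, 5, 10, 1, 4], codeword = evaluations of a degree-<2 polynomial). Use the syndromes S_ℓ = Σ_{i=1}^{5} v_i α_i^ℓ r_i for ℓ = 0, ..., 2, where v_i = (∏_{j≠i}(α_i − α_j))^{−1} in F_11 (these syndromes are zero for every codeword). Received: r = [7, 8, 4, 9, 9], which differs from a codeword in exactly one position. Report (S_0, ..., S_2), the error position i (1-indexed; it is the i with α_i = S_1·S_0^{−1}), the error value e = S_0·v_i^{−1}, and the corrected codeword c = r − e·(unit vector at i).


S = (1, 4, 5), error at position 5, error magnitude e = 9, c = [7, 8, 4, 9, 0].

Step 1: column multipliers v_i = (∏_{j≠i}(α_i − α_j))^{−1} mod 11.
  i = 1 (α = 9): (9−5)(9−10)(9−1)(9−4) = 4·(−1)·8·5 = −160 ≡ 5, so v_1 = 5^{−1} = 9 (mod 11).
  i = 2 (α = 5): (5−9)(5−10)(5−1)(5−4) = (−4)·(−5)·4·1 = 80 ≡ 3, so v_2 = 3^{−1} = 4 (mod 11).
  i = 3 (α = 10): (10−9)(10−5)(10−1)(10−4) = 1·5·9·6 = 270 ≡ 6, so v_3 = 6^{−1} = 2 (mod 11).
  i = 4 (α = 1): (1−9)(1−5)(1−10)(1−4) = (−8)·(−4)·(−9)·(−3) = 864 ≡ 6, so v_4 = 6^{−1} = 2 (mod 11).
  i = 5 (α = 4): (4−9)(4−5)(4−10)(4−1) = (−5)·(−1)·(−6)·3 = −90 ≡ 9, so v_5 = 9^{−1} = 5 (mod 11).
  v = [9, 4, 2, 2, 5].
Step 2: syndromes of r = [7, 8, 4, 9, 9] (all sums mod 11).
  S_0 = Σ v_i r_i = 9·7 + 4·8 + 2·4 + 2·9 + 5·9 = 166 ≡ 1.
  S_1 = Σ v_i α_i r_i = 9·9·7 + 4·5·8 + 2·10·4 + 2·1·9 + 5·4·9 = 1005 ≡ 4.
  α_i^2 mod 11 = [4, 3, 1, 1, 5].
  S_2 = Σ v_i α_i^2 r_i = 9·4·7 + 4·3·8 + 2·1·4 + 2·1·9 + 5·5·9 = 599 ≡ 5.
  S = (1, 4, 5) ≠ 0, so r is not a codeword (an error is present).
Step 3: locate the error. For a single error e at position i, S_ℓ = v_i·e·α_i^ℓ, so α_err = S_1/S_0.
  S_0^{−1} = 1^{−1} = 1 (mod 11), so α_err = 4·1 = 4 ≡ 4 = α_5. Error position i = 5.
  Consistency check: S_2/S_1 = 5·3 = 15 ≡ 4 = α_err ✓ (single-error assumption holds).
Step 4: error magnitude e = S_0/v_5 = S_0·∏_{j≠5}(α_5 − α_j) = 1·9 = 9 ≡ 9 (mod 11).
Step 5: correct position 5: c_5 = r_5 − e = 9 − 9 ≡ 0 (mod 11). Hence c = [7, 8, 4, 9, 0].
  Check: interpolating c through the α_i gives m(x) = 1 + 8·x (degree < 2) with m(α_i) = c_i for every i, so c is indeed a codeword.


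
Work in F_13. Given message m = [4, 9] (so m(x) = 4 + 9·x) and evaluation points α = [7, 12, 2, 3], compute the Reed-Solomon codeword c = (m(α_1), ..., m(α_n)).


c = [2, 8, 9, 5]

Message polynomial: m(x) = 4 + 9·x (mod 13).
For each evaluation point α_i, compute m(α_i) mod 13:
  α_1 = 7: Horner steps 9 → 2, so m(7) = 2.
  α_2 = 12: Horner steps 9 → 8, so m(12) = 8.
  α_3 = 2: Horner steps 9 → 9, so m(2) = 9.
  α_4 = 3: Horner steps 9 → 5, so m(3) = 5.
Codeword c = [2, 8, 9, 5] ∈ F_13^4.


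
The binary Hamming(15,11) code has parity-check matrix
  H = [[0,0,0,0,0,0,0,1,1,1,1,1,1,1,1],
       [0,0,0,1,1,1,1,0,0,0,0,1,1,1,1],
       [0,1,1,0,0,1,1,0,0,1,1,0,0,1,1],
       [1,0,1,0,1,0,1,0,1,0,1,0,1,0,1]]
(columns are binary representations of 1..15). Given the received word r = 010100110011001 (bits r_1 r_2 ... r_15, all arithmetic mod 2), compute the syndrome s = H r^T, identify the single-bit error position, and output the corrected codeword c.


s = (0, 0, 0, 1)^T, error position = 1, corrected codeword c = 110100110011001

Compute s = H r^T mod 2 one row at a time:
  s_1 = 1 + 0 + 0 + 1 + 1 + 0 + 0 + 1 = 4 ≡ 0 (mod 2).
  s_2 = 1 + 0 + 0 + 1 + 1 + 0 + 0 + 1 = 4 ≡ 0 (mod 2).
  s_3 = 1 + 0 + 0 + 1 + 0 + 1 + 0 + 1 = 4 ≡ 0 (mod 2).
  s_4 = 0 + 0 + 0 + 1 + 0 + 1 + 0 + 1 = 3 ≡ 1 (mod 2).
s = (0, 0, 0, 1)^T — this equals column 1 of H (binary 0001), so error is at position 1.
Correct: flip bit 1 of r = 010100110011001 to get c = 110100110011001.


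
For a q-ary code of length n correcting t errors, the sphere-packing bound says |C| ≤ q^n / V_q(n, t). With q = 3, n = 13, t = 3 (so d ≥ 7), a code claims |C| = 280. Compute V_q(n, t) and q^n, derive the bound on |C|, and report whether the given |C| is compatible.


V_q(n, t) = 2627, q^n = 1594323, Hamming bound = 606, |C| = 280 ≤ bound (satisfied).

Step 1: Compute V_q(n, t) = Σ_{j=0}^3 C(n, j) (q−1)^j.
  j = 0: C(13,0)·(2)^0 = 1·1 = 1.
  j = 1: C(13,1)·(2)^1 = 13·2 = 26.
  j = 2: C(13,2)·(2)^2 = 78·4 = 312.
  j = 3: C(13,3)·(2)^3 = 286·8 = 2288.
  V_q(n, t) = 1 + 26 + 312 + 2288 = 2627.
Step 2: q^n = 3^13 = 1594323.
Step 3: Hamming bound ⌊q^n / V_q(n,t)⌋ = ⌊1594323/2627⌋ = 606.
Step 4: Compare |C| = 280 to 606: satisfied.
The claimed |C| lies below the Hamming bound.


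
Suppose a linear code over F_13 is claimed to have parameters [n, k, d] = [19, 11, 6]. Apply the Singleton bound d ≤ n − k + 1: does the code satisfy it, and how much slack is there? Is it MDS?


Singleton RHS = n − k + 1 = 9, slack = 3, bound satisfied, not MDS.

Singleton bound: d ≤ n − k + 1.
Here n = 19, k = 11, so n − k + 1 = 9.
Given d = 6, check d ≤ 9: YES.
Slack = (n − k + 1) − d = 3.
The code is NOT MDS (slack = 3 > 0).
Description: the claimed parameters are [19, 11, 6]_13; such a code would be non-MDS.


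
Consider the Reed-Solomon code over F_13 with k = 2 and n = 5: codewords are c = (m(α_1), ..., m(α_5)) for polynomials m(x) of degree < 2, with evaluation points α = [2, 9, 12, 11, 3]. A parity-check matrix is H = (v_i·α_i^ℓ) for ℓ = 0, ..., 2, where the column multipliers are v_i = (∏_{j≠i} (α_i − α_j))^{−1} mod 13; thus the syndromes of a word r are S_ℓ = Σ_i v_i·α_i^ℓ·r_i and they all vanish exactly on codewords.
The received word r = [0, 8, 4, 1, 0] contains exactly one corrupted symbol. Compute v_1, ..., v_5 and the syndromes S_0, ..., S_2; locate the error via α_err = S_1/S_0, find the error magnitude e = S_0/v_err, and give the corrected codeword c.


S = (1, 3, 9), error at position 5, error magnitude e = 10, c = [0, 8, 4, 1, 3].

Step 1: column multipliers v_i = (∏_{j≠i}(α_i − α_j))^{−1} mod 13.
  i = 1 (α = 2): (2−9)(2−12)(2−11)(2−3) = (−7)·(−10)·(−9)·(−1) = 630 ≡ 6, so v_1 = 6^{−1} = 11 (mod 13).
  i = 2 (α = 9): (9−2)(9−12)(9−11)(9−3) = 7·(−3)·(−2)·6 = 252 ≡ 5, so v_2 = 5^{−1} = 8 (mod 13).
  i = 3 (α = 12): (12−2)(12−9)(12−11)(12−3) = 10·3·1·9 = 270 ≡ 10, so v_3 = 10^{−1} = 4 (mod 13).
  i = 4 (α = 11): (11−2)(11−9)(11−12)(11−3) = 9·2·(−1)·8 = −144 ≡ 12, so v_4 = 12^{−1} = 12 (mod 13).
  i = 5 (α = 3): (3−2)(3−9)(3−12)(3−11) = 1·(−6)·(−9)·(−8) = −432 ≡ 10, so v_5 = 10^{−1} = 4 (mod 13).
  v = [11, 8, 4, 12, 4].
Step 2: syndromes of r = [0, 8, 4, 1, 0] (all sums mod 13).
  S_0 = Σ v_i r_i = 11·0 + 8·8 + 4·4 + 12·1 + 4·0 = 92 ≡ 1.
  S_1 = Σ v_i α_i r_i = 11·2·0 + 8·9·8 + 4·12·4 + 12·11·1 + 4·3·0 = 900 ≡ 3.
  α_i^2 mod 13 = [4, 3, 1, 4, 9].
  S_2 = Σ v_i α_i^2 r_i = 11·4·0 + 8·3·8 + 4·1·4 + 12·4·1 + 4·9·0 = 256 ≡ 9.
  S = (1, 3, 9) ≠ 0, so r is not a codeword (an error is present).
Step 3: locate the error. For a single error e at position i, S_ℓ = v_i·e·α_i^ℓ, so α_err = S_1/S_0.
  S_0^{−1} = 1^{−1} = 1 (mod 13), so α_err = 3·1 = 3 ≡ 3 = α_5. Error position i = 5.
  Consistency check: S_2/S_1 = 9·9 = 81 ≡ 3 = α_err ✓ (single-error assumption holds).
Step 4: error magnitude e = S_0/v_5 = S_0·∏_{j≠5}(α_5 − α_j) = 1·10 = 10 ≡ 10 (mod 13).
Step 5: correct position 5: c_5 = r_5 − e = 0 − 10 ≡ 3 (mod 13). Hence c = [0, 8, 4, 1, 3].
  Check: interpolating c through the α_i gives m(x) = 7 + 3·x (degree < 2) with m(α_i) = c_i for every i, so c is indeed a codeword.


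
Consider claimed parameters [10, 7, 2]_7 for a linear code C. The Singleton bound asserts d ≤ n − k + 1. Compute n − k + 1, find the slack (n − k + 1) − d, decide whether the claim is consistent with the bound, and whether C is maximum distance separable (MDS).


Singleton RHS = n − k + 1 = 4, slack = 2, bound satisfied, not MDS.

Singleton bound: d ≤ n − k + 1.
Here n = 10, k = 7, so n − k + 1 = 4.
Given d = 2, check d ≤ 4: YES.
Slack = (n − k + 1) − d = 2.
The code is NOT MDS (slack = 2 > 0).
Description: the claimed parameters are [10, 7, 2]_7; such a code would be non-MDS.


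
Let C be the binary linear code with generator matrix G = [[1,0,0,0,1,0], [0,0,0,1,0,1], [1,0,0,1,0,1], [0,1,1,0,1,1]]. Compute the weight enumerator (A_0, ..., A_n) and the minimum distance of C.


Weight distribution: A_0 = 1, A_1 = 2, A_2 = 2, A_3 = 4, A_4 = 5, A_5 = 2. Minimum distance d = 1.

Enumerate all 2^4 = 16 messages m ∈ F_2^4.
For each, compute codeword c = mG in F_2^6, then tally its weight.
  m = 0000 → c = 000000, weight = 0.
  m = 1000 → c = 100010, weight = 2.
  m = 0100 → c = 000101, weight = 2.
  m = 1100 → c = 100111, weight = 4.
  m = 0010 → c = 100101, weight = 3.
  m = 1010 → c = 000111, weight = 3.
  m = 0110 → c = 100000, weight = 1.
  m = 1110 → c = 000010, weight = 1.
  m = 0001 → c = 011011, weight = 4.
  m = 1001 → c = 111001, weight = 4.
  m = 0101 → c = 011110, weight = 4.
  m = 1101 → c = 111100, weight = 4.
  m = 0011 → c = 111110, weight = 5.
  m = 1011 → c = 011100, weight = 3.
  m = 0111 → c = 111011, weight = 5.
  m = 1111 → c = 011001, weight = 3.
Tally weights:
  weight 0: 1 codewords.
  weight 1: 2 codewords.
  weight 2: 2 codewords.
  weight 3: 4 codewords.
  weight 4: 5 codewords.
  weight 5: 2 codewords.
Minimum distance d = smallest w > 0 with A_w > 0 = 1.
Sanity: Σ A_w = 16 = 2^4 = 16 ✓.


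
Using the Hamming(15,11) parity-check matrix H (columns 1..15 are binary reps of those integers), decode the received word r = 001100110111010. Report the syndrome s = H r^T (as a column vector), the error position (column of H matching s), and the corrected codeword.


s = (1, 0, 1, 1)^T, error position = 11, corrected codeword c = 001100110101010

Compute s = H r^T mod 2 one row at a time:
  s_1 = 1 + 0 + 1 + 1 + 1 + 0 + 1 + 0 = 5 ≡ 1 (mod 2).
  s_2 = 1 + 0 + 0 + 1 + 1 + 0 + 1 + 0 = 4 ≡ 0 (mod 2).
  s_3 = 0 + 1 + 0 + 1 + 1 + 1 + 1 + 0 = 5 ≡ 1 (mod 2).
  s_4 = 0 + 1 + 0 + 1 + 0 + 1 + 0 + 0 = 3 ≡ 1 (mod 2).
s = (1, 0, 1, 1)^T — this equals column 11 of H (binary 1011), so error is at position 11.
Correct: flip bit 11 of r = 001100110111010 to get c = 001100110101010.


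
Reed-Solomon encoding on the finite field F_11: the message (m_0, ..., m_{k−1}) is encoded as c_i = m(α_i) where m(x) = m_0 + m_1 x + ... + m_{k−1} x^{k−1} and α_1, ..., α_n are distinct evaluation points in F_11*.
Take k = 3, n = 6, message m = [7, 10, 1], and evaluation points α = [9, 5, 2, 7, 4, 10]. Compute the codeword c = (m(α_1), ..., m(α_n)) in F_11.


c = [2, 5, 9, 5, 8, 9]

Message polynomial: m(x) = 7 + 10·x + 1·x^2 (mod 11).
For each evaluation point α_i, compute m(α_i) mod 11:
  α_1 = 9: Horner steps 1 → 8 → 2, so m(9) = 2.
  α_2 = 5: Horner steps 1 → 4 → 5, so m(5) = 5.
  α_3 = 2: Horner steps 1 → 1 → 9, so m(2) = 9.
  α_4 = 7: Horner steps 1 → 6 → 5, so m(7) = 5.
  α_5 = 4: Horner steps 1 → 3 → 8, so m(4) = 8.
  α_6 = 10: Horner steps 1 → 9 → 9, so m(10) = 9.
Codeword c = [2, 5, 9, 5, 8, 9] ∈ F_11^6.


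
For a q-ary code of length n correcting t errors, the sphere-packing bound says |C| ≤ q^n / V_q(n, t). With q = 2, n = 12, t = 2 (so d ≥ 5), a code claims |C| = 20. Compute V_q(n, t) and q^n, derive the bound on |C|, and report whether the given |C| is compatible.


V_q(n, t) = 79, q^n = 4096, Hamming bound = 51, |C| = 20 ≤ bound (satisfied).

Step 1: Compute V_q(n, t) = Σ_{j=0}^2 C(n, j) (q−1)^j.
  j = 0: C(12,0)·(1)^0 = 1·1 = 1.
  j = 1: C(12,1)·(1)^1 = 12·1 = 12.
  j = 2: C(12,2)·(1)^2 = 66·1 = 66.
  V_q(n, t) = 1 + 12 + 66 = 79.
Step 2: q^n = 2^12 = 4096.
Step 3: Hamming bound ⌊q^n / V_q(n,t)⌋ = ⌊4096/79⌋ = 51.
Step 4: Compare |C| = 20 to 51: satisfied.
The claimed |C| lies below the Hamming bound.


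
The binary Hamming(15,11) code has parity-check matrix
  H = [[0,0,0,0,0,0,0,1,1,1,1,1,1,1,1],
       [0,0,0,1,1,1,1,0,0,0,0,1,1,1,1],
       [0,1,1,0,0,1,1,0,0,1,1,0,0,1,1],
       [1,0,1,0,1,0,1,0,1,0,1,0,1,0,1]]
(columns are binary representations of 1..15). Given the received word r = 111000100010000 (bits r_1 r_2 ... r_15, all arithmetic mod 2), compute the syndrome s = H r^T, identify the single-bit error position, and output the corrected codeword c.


s = (1, 1, 0, 0)^T, error position = 12, corrected codeword c = 111000100011000

Compute s = H r^T mod 2 one row at a time:
  s_1 = 0 + 0 + 0 + 1 + 0 + 0 + 0 + 0 = 1 ≡ 1 (mod 2).
  s_2 = 0 + 0 + 0 + 1 + 0 + 0 + 0 + 0 = 1 ≡ 1 (mod 2).
  s_3 = 1 + 1 + 0 + 1 + 0 + 1 + 0 + 0 = 4 ≡ 0 (mod 2).
  s_4 = 1 + 1 + 0 + 1 + 0 + 1 + 0 + 0 = 4 ≡ 0 (mod 2).
s = (1, 1, 0, 0)^T — this equals column 12 of H (binary 1100), so error is at position 12.
Correct: flip bit 12 of r = 111000100010000 to get c = 111000100011000.


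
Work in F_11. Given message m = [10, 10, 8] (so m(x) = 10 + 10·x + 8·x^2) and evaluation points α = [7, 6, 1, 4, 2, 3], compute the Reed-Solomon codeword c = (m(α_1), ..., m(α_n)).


c = [10, 6, 6, 2, 7, 2]

Message polynomial: m(x) = 10 + 10·x + 8·x^2 (mod 11).
For each evaluation point α_i, compute m(α_i) mod 11:
  α_1 = 7: Horner steps 8 → 0 → 10, so m(7) = 10.
  α_2 = 6: Horner steps 8 → 3 → 6, so m(6) = 6.
  α_3 = 1: Horner steps 8 → 7 → 6, so m(1) = 6.
  α_4 = 4: Horner steps 8 → 9 → 2, so m(4) = 2.
  α_5 = 2: Horner steps 8 → 4 → 7, so m(2) = 7.
  α_6 = 3: Horner steps 8 → 1 → 2, so m(3) = 2.
Codeword c = [10, 6, 6, 2, 7, 2] ∈ F_11^6.


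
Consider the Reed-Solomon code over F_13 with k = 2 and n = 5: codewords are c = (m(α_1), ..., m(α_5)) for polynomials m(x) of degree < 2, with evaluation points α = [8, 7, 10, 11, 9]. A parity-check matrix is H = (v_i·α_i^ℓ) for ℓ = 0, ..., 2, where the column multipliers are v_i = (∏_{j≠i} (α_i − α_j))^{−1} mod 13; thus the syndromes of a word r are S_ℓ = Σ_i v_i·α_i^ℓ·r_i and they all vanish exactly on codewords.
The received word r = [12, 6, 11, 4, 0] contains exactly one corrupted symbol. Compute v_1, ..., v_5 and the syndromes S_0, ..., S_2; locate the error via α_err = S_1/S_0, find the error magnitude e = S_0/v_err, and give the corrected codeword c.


S = (2, 5, 6), error at position 5, error magnitude e = 8, c = [12, 6, 11, 4, 5].

Step 1: column multipliers v_i = (∏_{j≠i}(α_i − α_j))^{−1} mod 13.
  i = 1 (α = 8): (8−7)(8−10)(8−11)(8−9) = 1·(−2)·(−3)·(−1) = −6 ≡ 7, so v_1 = 7^{−1} = 2 (mod 13).
  i = 2 (α = 7): (7−8)(7−10)(7−11)(7−9) = (−1)·(−3)·(−4)·(−2) = 24 ≡ 11, so v_2 = 11^{−1} = 6 (mod 13).
  i = 3 (α = 10): (10−8)(10−7)(10−11)(10−9) = 2·3·(−1)·1 = −6 ≡ 7, so v_3 = 7^{−1} = 2 (mod 13).
  i = 4 (α = 11): (11−8)(11−7)(11−10)(11−9) = 3·4·1·2 = 24 ≡ 11, so v_4 = 11^{−1} = 6 (mod 13).
  i = 5 (α = 9): (9−8)(9−7)(9−10)(9−11) = 1·2·(−1)·(−2) = 4 ≡ 4, so v_5 = 4^{−1} = 10 (mod 13).
  v = [2, 6, 2, 6, 10].
Step 2: syndromes of r = [12, 6, 11, 4, 0] (all sums mod 13).
  S_0 = Σ v_i r_i = 2·12 + 6·6 + 2·11 + 6·4 + 10·0 = 106 ≡ 2.
  S_1 = Σ v_i α_i r_i = 2·8·12 + 6·7·6 + 2·10·11 + 6·11·4 + 10·9·0 = 928 ≡ 5.
  α_i^2 mod 13 = [12, 10, 9, 4, 3].
  S_2 = Σ v_i α_i^2 r_i = 2·12·12 + 6·10·6 + 2·9·11 + 6·4·4 + 10·3·0 = 942 ≡ 6.
  S = (2, 5, 6) ≠ 0, so r is not a codeword (an error is present).
Step 3: locate the error. For a single error e at position i, S_ℓ = v_i·e·α_i^ℓ, so α_err = S_1/S_0.
  S_0^{−1} = 2^{−1} = 7 (mod 13), so α_err = 5·7 = 35 ≡ 9 = α_5. Error position i = 5.
  Consistency check: S_2/S_1 = 6·8 = 48 ≡ 9 = α_err ✓ (single-error assumption holds).
Step 4: error magnitude e = S_0/v_5 = S_0·∏_{j≠5}(α_5 − α_j) = 2·4 = 8 ≡ 8 (mod 13).
Step 5: correct position 5: c_5 = r_5 − e = 0 − 8 ≡ 5 (mod 13). Hence c = [12, 6, 11, 4, 5].
  Check: interpolating c through the α_i gives m(x) = 3 + 6·x (degree < 2) with m(α_i) = c_i for every i, so c is indeed a codeword.


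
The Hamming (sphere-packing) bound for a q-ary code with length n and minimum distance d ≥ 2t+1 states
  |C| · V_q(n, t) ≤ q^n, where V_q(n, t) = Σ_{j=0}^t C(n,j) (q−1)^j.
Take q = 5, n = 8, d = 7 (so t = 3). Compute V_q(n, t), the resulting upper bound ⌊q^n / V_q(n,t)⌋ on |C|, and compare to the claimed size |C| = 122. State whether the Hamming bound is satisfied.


V_q(n, t) = 4065, q^n = 390625, Hamming bound = 96, |C| = 122 > bound (violated).

Step 1: Compute V_q(n, t) = Σ_{j=0}^3 C(n, j) (q−1)^j.
  j = 0: C(8,0)·(4)^0 = 1·1 = 1.
  j = 1: C(8,1)·(4)^1 = 8·4 = 32.
  j = 2: C(8,2)·(4)^2 = 28·16 = 448.
  j = 3: C(8,3)·(4)^3 = 56·64 = 3584.
  V_q(n, t) = 1 + 32 + 448 + 3584 = 4065.
Step 2: q^n = 5^8 = 390625.
Step 3: Hamming bound ⌊q^n / V_q(n,t)⌋ = ⌊390625/4065⌋ = 96.
Step 4: Compare |C| = 122 to 96: violated.
The claimed |C| lies above the Hamming bound, so no 5-ary code of length 8 with d ≥ 7 can have 122 codewords.


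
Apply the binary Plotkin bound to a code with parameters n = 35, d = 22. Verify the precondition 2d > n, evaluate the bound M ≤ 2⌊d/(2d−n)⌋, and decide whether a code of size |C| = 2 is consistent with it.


Plotkin bound M ≤ 4; given |C| = 2 ≤ bound (satisfied).

Check applicability: 2d = 44, n = 35.
2d − n = 9 > 0, so Plotkin applies.
Compute d/(2d−n) = 22/9 ≈ 2.4444.
⌊d/(2d−n)⌋ = 2.
Plotkin bound: M ≤ 2·2 = 4.
Given |C| = 2, check: satisfied.
This |C| is below the Plotkin bound.


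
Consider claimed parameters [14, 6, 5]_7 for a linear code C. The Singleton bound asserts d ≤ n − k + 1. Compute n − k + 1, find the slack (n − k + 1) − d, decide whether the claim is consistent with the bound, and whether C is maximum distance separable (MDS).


Singleton RHS = n − k + 1 = 9, slack = 4, bound satisfied, not MDS.

Singleton bound: d ≤ n − k + 1.
Here n = 14, k = 6, so n − k + 1 = 9.
Given d = 5, check d ≤ 9: YES.
Slack = (n − k + 1) − d = 4.
The code is NOT MDS (slack = 4 > 0).
Description: the claimed parameters are [14, 6, 5]_7; such a code would be non-MDS.


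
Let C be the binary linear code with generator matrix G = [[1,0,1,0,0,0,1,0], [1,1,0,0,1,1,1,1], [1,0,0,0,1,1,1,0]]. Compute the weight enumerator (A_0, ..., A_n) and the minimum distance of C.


Weight distribution: A_0 = 1, A_2 = 1, A_3 = 2, A_4 = 1, A_5 = 2, A_6 = 1. Minimum distance d = 2.

Enumerate all 2^3 = 8 messages m ∈ F_2^3.
For each, compute codeword c = mG in F_2^8, then tally its weight.
  m = 000 → c = 00000000, weight = 0.
  m = 100 → c = 10100010, weight = 3.
  m = 010 → c = 11001111, weight = 6.
  m = 110 → c = 01101101, weight = 5.
  m = 001 → c = 10001110, weight = 4.
  m = 101 → c = 00101100, weight = 3.
  m = 011 → c = 01000001, weight = 2.
  m = 111 → c = 11100011, weight = 5.
Tally weights:
  weight 0: 1 codewords.
  weight 2: 1 codewords.
  weight 3: 2 codewords.
  weight 4: 1 codewords.
  weight 5: 2 codewords.
  weight 6: 1 codewords.
Minimum distance d = smallest w > 0 with A_w > 0 = 2.
Sanity: Σ A_w = 8 = 2^3 = 8 ✓.
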